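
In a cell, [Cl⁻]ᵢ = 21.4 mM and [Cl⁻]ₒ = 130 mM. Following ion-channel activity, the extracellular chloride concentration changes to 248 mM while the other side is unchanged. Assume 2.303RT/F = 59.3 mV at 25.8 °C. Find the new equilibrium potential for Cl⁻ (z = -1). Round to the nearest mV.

-63 mV

After the shift: [Cl⁻]_out = 248, [Cl⁻]_in = 21.4 mM.
E_new = (59.3/-1)·log₁₀(248/21.4) = -59.30 · (1.0640) = -63.10 mV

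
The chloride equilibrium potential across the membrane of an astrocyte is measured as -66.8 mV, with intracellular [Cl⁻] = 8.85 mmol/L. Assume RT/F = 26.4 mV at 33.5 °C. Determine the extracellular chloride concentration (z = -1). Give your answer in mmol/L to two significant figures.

Nernst: E = (26.4/-1) · ln([out]/[in]), so ln([out]/[in]) = -66.8 × -1 / 26.4 = 2.5303.
[out]/[in] = e^(2.5303) = 12.56.
[out] = 12.56 × 8.85 = 111.1 mmol/L.

110 mmol/L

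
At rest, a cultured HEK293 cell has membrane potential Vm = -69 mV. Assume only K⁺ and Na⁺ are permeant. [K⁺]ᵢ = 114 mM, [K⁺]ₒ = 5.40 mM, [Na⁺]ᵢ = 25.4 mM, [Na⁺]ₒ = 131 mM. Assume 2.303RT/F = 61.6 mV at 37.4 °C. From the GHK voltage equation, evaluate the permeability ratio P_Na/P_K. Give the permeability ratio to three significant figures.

0.0251

Let α = P_Na/P_K. GHK: Vm = 61.6·log₁₀[(Kₒ + α·Naₒ)/(Kᵢ + α·Naᵢ)].
10^(Vm/61.6) = 10^(-69.0/61.6) = 0.075835
So 0.075835·(Kᵢ + α·Naᵢ) = Kₒ + α·Naₒ → α = (0.075835·114.0 − 5.4) / (131.0 − 0.075835·25.4)
α = (8.645 − 5.4) / (131.0 − 1.926) = 3.245/129.1 = 0.02514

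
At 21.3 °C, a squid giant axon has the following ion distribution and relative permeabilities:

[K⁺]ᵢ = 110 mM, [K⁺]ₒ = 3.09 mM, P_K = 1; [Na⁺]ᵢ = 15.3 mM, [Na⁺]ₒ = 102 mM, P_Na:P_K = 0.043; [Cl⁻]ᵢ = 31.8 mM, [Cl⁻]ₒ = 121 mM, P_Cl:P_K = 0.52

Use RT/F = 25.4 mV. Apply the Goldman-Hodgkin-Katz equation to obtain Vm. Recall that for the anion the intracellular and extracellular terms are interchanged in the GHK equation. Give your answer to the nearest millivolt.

-50 mV

Vm = 25.4 · ln[(Σ P·[cation]ₒ + Σ P·[anion]ᵢ) / (Σ P·[cation]ᵢ + Σ P·[anion]ₒ)]
Numerator = 1×3.09 + 0.043×102 + 0.52×31.8 = 24.01
Denominator = 1×110 + 0.043×15.3 + 0.52×121 = 173.6
Vm = 25.4 · ln(0.13834) = 25.4 × (-1.9781) = -50.24 mV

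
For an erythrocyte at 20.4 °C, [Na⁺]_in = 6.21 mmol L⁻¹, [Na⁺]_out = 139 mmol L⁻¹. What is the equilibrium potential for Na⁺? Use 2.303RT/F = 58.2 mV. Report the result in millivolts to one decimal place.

E = (58.2/z) · log₁₀([Na⁺]_out/[Na⁺]_in) with z = +1.
= (58.2/1) · log₁₀(139/6.21) = 58.20 · log₁₀(22.38)
= 58.20 · (1.3499) = 78.57 mV

78.6 mV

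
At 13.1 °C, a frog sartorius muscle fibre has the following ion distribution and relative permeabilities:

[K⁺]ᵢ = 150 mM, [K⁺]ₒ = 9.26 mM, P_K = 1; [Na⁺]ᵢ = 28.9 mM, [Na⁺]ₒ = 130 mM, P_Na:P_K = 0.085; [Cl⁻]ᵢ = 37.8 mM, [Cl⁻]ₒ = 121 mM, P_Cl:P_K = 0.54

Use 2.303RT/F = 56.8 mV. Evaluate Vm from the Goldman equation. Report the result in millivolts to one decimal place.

-41.4 mV

Vm = 56.8 · log₁₀[(Σ P·[cation]ₒ + Σ P·[anion]ᵢ) / (Σ P·[cation]ᵢ + Σ P·[anion]ₒ)]
Numerator = 1×9.26 + 0.085×130 + 0.54×37.8 = 40.72
Denominator = 1×150 + 0.085×28.9 + 0.54×121 = 217.8
Vm = 56.8 · log₁₀(0.18697) = 56.8 × (-0.7282) = -41.36 mV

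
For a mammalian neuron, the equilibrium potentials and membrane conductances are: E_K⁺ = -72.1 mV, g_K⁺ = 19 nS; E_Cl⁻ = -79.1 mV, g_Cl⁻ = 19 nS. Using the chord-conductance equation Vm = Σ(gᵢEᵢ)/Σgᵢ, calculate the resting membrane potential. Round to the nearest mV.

-76 mV

Σ gᵢEᵢ = 19·(-72.1) + 19·(-79.1) = -2872.80
Σ gᵢ = 19 + 19 = 38
Vm = -2872.80 / 38 = -75.60 mV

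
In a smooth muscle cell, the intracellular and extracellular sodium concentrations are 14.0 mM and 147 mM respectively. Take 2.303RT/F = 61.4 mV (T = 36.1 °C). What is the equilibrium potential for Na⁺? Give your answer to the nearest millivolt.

E = (61.4/z) · log₁₀([Na⁺]_out/[Na⁺]_in) with z = +1.
= (61.4/1) · log₁₀(147/14.0) = 61.40 · log₁₀(10.5)
= 61.40 · (1.0212) = 62.70 mV

63 mV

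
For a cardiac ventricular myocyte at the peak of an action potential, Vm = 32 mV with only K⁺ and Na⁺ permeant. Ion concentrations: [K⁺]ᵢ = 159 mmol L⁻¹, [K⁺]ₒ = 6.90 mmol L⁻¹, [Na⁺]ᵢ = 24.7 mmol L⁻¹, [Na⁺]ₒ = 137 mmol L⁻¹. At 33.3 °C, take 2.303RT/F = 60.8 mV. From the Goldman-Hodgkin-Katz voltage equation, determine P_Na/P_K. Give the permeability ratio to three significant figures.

9.76

Let α = P_Na/P_K. GHK: Vm = 60.8·log₁₀[(Kₒ + α·Naₒ)/(Kᵢ + α·Naᵢ)].
10^(Vm/60.8) = 10^(32.0/60.8) = 3.3598
So 3.3598·(Kᵢ + α·Naᵢ) = Kₒ + α·Naₒ → α = (3.3598·159.0 − 6.9) / (137.0 − 3.3598·24.7)
α = (534.2 − 6.9) / (137.0 − 82.99) = 527.3/54.01 = 9.763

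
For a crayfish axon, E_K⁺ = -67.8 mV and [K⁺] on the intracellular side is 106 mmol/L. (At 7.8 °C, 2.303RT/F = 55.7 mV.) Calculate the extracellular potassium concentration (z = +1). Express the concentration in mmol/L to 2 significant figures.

Nernst: E = (55.7/1) · log₁₀([out]/[in]), so log₁₀([out]/[in]) = -67.8 × 1 / 55.7 = -1.2172.
[out]/[in] = 10^(-1.2172) = 0.06064.
[out] = 0.06064 × 106 = 6.428 mmol/L.

6.4 mmol/L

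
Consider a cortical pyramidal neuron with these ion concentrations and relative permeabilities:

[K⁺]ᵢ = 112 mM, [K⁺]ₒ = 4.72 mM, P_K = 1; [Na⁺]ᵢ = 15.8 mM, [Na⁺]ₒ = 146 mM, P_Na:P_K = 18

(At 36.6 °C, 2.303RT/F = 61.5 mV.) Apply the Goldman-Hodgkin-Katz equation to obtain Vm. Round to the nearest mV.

51 mV

Vm = 61.5 · log₁₀[(Σ P·[cation]ₒ + Σ P·[anion]ᵢ) / (Σ P·[cation]ᵢ + Σ P·[anion]ₒ)]
Numerator = 1×4.72 + 18×146 = 2633
Denominator = 1×112 + 18×15.8 = 396.4
Vm = 61.5 · log₁₀(6.6416) = 61.5 × (0.8223) = 50.57 mV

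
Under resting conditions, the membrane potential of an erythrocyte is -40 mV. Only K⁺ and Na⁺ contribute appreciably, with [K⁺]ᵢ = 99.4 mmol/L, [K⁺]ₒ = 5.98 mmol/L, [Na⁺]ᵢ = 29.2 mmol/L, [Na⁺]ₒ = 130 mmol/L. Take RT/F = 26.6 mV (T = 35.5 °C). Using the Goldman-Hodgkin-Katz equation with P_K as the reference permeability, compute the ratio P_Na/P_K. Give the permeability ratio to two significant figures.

Let α = P_Na/P_K. GHK: Vm = 26.6·ln[(Kₒ + α·Naₒ)/(Kᵢ + α·Naᵢ)].
e^(Vm/26.6) = e^(-40.0/26.6) = 0.22229
So 0.22229·(Kᵢ + α·Naᵢ) = Kₒ + α·Naₒ → α = (0.22229·99.4 − 5.98) / (130.0 − 0.22229·29.2)
α = (22.1 − 5.98) / (130.0 − 6.491) = 16.12/123.5 = 0.1305

0.13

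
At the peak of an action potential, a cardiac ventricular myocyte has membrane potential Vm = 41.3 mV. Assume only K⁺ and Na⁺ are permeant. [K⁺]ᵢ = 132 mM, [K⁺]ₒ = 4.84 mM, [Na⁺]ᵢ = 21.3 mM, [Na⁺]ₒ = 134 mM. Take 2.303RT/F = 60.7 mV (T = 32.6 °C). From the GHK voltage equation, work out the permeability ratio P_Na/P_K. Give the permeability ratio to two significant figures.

Let α = P_Na/P_K. GHK: Vm = 60.7·log₁₀[(Kₒ + α·Naₒ)/(Kᵢ + α·Naᵢ)].
10^(Vm/60.7) = 10^(41.3/60.7) = 4.7907
So 4.7907·(Kᵢ + α·Naᵢ) = Kₒ + α·Naₒ → α = (4.7907·132.0 − 4.84) / (134.0 − 4.7907·21.3)
α = (632.4 − 4.84) / (134.0 − 102) = 627.5/31.96 = 19.64

20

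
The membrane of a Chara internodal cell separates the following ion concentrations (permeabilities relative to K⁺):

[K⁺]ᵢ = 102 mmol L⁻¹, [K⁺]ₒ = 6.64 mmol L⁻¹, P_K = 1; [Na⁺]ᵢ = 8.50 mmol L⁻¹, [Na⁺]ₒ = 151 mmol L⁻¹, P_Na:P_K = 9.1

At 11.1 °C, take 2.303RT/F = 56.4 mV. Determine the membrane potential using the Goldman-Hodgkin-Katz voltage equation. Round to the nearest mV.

Vm = 56.4 · log₁₀[(Σ P·[cation]ₒ + Σ P·[anion]ᵢ) / (Σ P·[cation]ᵢ + Σ P·[anion]ₒ)]
Numerator = 1×6.64 + 9.1×151 = 1381
Denominator = 1×102 + 9.1×8.50 = 179.3
Vm = 56.4 · log₁₀(7.6986) = 56.4 × (0.8864) = 49.99 mV

50 mV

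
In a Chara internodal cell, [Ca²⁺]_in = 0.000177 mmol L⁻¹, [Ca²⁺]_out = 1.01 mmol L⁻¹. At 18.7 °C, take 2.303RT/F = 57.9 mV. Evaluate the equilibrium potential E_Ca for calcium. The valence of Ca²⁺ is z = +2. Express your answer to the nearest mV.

109 mV

E = (57.9/z) · log₁₀([Ca²⁺]_out/[Ca²⁺]_in) with z = +2.
= (57.9/2) · log₁₀(1.01/0.000177) = 28.95 · log₁₀(5706)
= 28.95 · (3.7563) = 108.75 mV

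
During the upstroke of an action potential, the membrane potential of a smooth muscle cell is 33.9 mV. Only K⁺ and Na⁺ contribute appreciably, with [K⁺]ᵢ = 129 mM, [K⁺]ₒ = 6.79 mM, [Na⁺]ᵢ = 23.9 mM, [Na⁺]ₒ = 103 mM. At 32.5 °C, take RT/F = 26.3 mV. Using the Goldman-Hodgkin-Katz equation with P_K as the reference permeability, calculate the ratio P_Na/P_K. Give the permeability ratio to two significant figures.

28

Let α = P_Na/P_K. GHK: Vm = 26.3·ln[(Kₒ + α·Naₒ)/(Kᵢ + α·Naᵢ)].
e^(Vm/26.3) = e^(33.9/26.3) = 3.6291
So 3.6291·(Kᵢ + α·Naᵢ) = Kₒ + α·Naₒ → α = (3.6291·129.0 − 6.79) / (103.0 − 3.6291·23.9)
α = (468.1 − 6.79) / (103.0 − 86.73) = 461.4/16.27 = 28.36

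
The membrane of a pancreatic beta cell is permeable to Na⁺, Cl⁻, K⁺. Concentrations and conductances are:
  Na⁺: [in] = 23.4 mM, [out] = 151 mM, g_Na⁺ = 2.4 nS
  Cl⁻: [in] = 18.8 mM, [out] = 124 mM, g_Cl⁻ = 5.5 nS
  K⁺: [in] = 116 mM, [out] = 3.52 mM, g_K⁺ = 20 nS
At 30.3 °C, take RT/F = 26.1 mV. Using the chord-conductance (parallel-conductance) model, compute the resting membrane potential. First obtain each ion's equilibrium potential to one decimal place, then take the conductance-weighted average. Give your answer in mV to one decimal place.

-70.9 mV

E_Na⁺ = (26.1/1)·ln(151/23.4) = 48.7 mV
E_Cl⁻ = (26.1/-1)·ln(124/18.8) = -49.2 mV
E_K⁺ = (26.1/1)·ln(3.52/116) = -91.2 mV
Vm = (Σ gᵢEᵢ)/(Σ gᵢ) = (2.4·48.7 + 5.5·-49.2 + 20·-91.2) / (2.4 + 5.5 + 20)
= -1977.72 / 27.9 = -70.89 mV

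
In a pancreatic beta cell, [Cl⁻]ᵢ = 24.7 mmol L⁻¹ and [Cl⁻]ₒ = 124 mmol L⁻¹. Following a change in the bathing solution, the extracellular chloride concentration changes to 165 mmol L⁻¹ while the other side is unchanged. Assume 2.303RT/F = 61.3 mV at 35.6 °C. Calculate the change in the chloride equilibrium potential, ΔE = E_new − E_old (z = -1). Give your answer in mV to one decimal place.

-7.6 mV

E_old = (61.3/-1)·log₁₀(124/24.7) = -42.95 mV
E_new = (61.3/-1)·log₁₀(165/24.7) = -50.56 mV
ΔE = -50.56 − (-42.95) = -7.61 mV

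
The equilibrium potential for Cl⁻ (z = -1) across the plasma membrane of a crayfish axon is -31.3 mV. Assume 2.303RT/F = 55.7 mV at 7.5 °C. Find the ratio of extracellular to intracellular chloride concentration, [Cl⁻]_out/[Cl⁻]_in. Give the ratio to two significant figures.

log₁₀([out]/[in]) = E·z/(55.7) = -31.3 × -1 / 55.7 = 0.5619
[out]/[in] = 10^(0.5619) = 3.647

3.6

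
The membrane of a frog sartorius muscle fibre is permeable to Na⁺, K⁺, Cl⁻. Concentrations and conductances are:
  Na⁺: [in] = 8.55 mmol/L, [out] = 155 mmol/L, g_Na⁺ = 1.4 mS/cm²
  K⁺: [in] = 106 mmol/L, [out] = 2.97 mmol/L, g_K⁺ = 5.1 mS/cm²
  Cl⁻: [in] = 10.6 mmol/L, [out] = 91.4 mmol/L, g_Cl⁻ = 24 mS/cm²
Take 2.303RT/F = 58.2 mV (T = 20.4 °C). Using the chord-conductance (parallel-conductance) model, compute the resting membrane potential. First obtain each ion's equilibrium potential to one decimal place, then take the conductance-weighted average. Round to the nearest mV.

-55 mV

E_Na⁺ = (58.2/1)·log₁₀(155/8.55) = 73.2 mV
E_K⁺ = (58.2/1)·log₁₀(2.97/106) = -90.4 mV
E_Cl⁻ = (58.2/-1)·log₁₀(91.4/10.6) = -54.5 mV
Vm = (Σ gᵢEᵢ)/(Σ gᵢ) = (1.4·73.2 + 5.1·-90.4 + 24·-54.5) / (1.4 + 5.1 + 24)
= -1666.56 / 30.5 = -54.64 mV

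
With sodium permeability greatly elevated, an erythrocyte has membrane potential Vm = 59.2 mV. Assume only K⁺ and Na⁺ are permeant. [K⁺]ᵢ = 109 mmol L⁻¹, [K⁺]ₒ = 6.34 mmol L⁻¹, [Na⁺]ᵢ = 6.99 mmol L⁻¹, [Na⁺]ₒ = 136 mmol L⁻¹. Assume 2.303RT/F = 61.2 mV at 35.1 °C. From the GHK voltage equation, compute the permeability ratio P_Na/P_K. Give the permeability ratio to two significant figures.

14

Let α = P_Na/P_K. GHK: Vm = 61.2·log₁₀[(Kₒ + α·Naₒ)/(Kᵢ + α·Naᵢ)].
10^(Vm/61.2) = 10^(59.2/61.2) = 9.2751
So 9.2751·(Kᵢ + α·Naᵢ) = Kₒ + α·Naₒ → α = (9.2751·109.0 − 6.34) / (136.0 − 9.2751·6.99)
α = (1011 − 6.34) / (136.0 − 64.83) = 1005/71.17 = 14.12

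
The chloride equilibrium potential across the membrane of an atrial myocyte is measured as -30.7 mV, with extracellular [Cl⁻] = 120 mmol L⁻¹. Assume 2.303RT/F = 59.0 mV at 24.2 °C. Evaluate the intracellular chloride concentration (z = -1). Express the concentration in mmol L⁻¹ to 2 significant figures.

Nernst: E = (59.0/-1) · log₁₀([out]/[in]), so log₁₀([out]/[in]) = -30.7 × -1 / 59.0 = 0.5203.
[out]/[in] = 10^(0.5203) = 3.314.
[in] = 120 / 3.314 = 36.21 mmol L⁻¹.

36 mmol L⁻¹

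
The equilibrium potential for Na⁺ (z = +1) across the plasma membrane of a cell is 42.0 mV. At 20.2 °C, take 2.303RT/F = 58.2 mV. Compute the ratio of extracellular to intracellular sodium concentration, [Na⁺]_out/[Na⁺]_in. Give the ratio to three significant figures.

5.27

log₁₀([out]/[in]) = E·z/(58.2) = 42.0 × 1 / 58.2 = 0.7216
[out]/[in] = 10^(0.7216) = 5.268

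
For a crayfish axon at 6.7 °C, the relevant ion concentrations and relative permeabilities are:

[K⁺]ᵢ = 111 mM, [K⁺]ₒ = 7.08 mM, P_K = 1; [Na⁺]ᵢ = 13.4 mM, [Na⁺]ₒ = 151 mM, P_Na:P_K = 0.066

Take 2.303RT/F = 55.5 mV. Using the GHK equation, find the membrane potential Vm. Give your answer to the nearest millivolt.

Vm = 55.5 · log₁₀[(Σ P·[cation]ₒ + Σ P·[anion]ᵢ) / (Σ P·[cation]ᵢ + Σ P·[anion]ₒ)]
Numerator = 1×7.08 + 0.066×151 = 17.05
Denominator = 1×111 + 0.066×13.4 = 111.9
Vm = 55.5 · log₁₀(0.15235) = 55.5 × (-0.8171) = -45.35 mV

-45 mV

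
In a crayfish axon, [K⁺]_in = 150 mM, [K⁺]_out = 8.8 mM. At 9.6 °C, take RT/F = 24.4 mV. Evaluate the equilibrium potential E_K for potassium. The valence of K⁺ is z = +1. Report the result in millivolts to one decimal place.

E = (24.4/z) · ln([K⁺]_out/[K⁺]_in) with z = +1.
= (24.4/1) · ln(8.8/150) = 24.40 · ln(0.05867)
= 24.40 · (-2.8359) = -69.20 mV

-69.2 mV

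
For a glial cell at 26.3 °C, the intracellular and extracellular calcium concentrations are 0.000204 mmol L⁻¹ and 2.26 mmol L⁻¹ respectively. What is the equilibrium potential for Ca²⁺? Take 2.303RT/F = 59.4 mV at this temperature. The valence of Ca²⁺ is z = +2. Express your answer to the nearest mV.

E = (59.4/z) · log₁₀([Ca²⁺]_out/[Ca²⁺]_in) with z = +2.
= (59.4/2) · log₁₀(2.26/0.000204) = 29.70 · log₁₀(1.108e+04)
= 29.70 · (4.0445) = 120.12 mV

120 mV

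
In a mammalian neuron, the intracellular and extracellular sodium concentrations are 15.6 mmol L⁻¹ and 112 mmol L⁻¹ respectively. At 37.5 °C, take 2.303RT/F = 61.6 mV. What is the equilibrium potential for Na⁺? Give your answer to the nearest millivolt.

53 mV

E = (61.6/z) · log₁₀([Na⁺]_out/[Na⁺]_in) with z = +1.
= (61.6/1) · log₁₀(112/15.6) = 61.60 · log₁₀(7.179)
= 61.60 · (0.8561) = 52.74 mV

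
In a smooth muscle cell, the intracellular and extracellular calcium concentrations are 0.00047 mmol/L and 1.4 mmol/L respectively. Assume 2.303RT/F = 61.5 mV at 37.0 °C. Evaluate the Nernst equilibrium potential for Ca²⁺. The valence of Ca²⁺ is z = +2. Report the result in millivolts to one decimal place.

106.8 mV

E = (61.5/z) · log₁₀([Ca²⁺]_out/[Ca²⁺]_in) with z = +2.
= (61.5/2) · log₁₀(1.4/0.00047) = 30.75 · log₁₀(2979)
= 30.75 · (3.4740) = 106.83 mV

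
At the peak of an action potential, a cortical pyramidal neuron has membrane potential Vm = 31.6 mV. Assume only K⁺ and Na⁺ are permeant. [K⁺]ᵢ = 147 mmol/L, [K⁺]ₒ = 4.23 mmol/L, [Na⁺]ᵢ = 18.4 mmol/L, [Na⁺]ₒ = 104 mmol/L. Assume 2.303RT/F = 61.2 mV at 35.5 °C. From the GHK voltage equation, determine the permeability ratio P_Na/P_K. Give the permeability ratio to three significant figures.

Let α = P_Na/P_K. GHK: Vm = 61.2·log₁₀[(Kₒ + α·Naₒ)/(Kᵢ + α·Naᵢ)].
10^(Vm/61.2) = 10^(31.6/61.2) = 3.2835
So 3.2835·(Kᵢ + α·Naᵢ) = Kₒ + α·Naₒ → α = (3.2835·147.0 − 4.23) / (104.0 − 3.2835·18.4)
α = (482.7 − 4.23) / (104.0 − 60.42) = 478.4/43.58 = 10.98

11.0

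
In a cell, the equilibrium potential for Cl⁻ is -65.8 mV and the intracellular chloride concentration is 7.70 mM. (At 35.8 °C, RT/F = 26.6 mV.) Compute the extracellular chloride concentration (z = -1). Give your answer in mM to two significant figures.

Nernst: E = (26.6/-1) · ln([out]/[in]), so ln([out]/[in]) = -65.8 × -1 / 26.6 = 2.4737.
[out]/[in] = e^(2.4737) = 11.87.
[out] = 11.87 × 7.70 = 91.37 mM.

91 mM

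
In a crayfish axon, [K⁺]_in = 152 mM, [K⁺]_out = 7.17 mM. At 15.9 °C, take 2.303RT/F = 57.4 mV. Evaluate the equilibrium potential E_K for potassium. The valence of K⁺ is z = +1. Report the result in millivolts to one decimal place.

E = (57.4/z) · log₁₀([K⁺]_out/[K⁺]_in) with z = +1.
= (57.4/1) · log₁₀(7.17/152) = 57.40 · log₁₀(0.04717)
= 57.40 · (-1.3263) = -76.13 mV

-76.1 mV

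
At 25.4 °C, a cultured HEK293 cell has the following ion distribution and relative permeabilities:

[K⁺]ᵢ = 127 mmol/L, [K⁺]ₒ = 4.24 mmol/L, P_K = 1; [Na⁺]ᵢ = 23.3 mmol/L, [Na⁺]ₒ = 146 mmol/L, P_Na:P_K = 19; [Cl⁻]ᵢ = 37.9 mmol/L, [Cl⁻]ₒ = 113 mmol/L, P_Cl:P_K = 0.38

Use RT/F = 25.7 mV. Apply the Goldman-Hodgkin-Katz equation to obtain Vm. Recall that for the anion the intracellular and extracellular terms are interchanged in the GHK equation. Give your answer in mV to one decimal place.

Vm = 25.7 · ln[(Σ P·[cation]ₒ + Σ P·[anion]ᵢ) / (Σ P·[cation]ᵢ + Σ P·[anion]ₒ)]
Numerator = 1×4.24 + 19×146 + 0.38×37.9 = 2793
Denominator = 1×127 + 19×23.3 + 0.38×113 = 612.6
Vm = 25.7 · ln(4.5584) = 25.7 × (1.5170) = 38.99 mV

39.0 mV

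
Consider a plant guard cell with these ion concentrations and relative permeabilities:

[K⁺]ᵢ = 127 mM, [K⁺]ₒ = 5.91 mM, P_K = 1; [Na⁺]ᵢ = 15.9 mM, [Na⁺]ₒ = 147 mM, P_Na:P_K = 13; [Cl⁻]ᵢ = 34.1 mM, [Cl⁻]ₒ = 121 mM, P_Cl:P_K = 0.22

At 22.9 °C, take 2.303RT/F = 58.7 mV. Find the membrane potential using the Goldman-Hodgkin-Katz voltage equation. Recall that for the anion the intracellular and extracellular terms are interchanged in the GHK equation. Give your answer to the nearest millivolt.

43 mV

Vm = 58.7 · log₁₀[(Σ P·[cation]ₒ + Σ P·[anion]ᵢ) / (Σ P·[cation]ᵢ + Σ P·[anion]ₒ)]
Numerator = 1×5.91 + 13×147 + 0.22×34.1 = 1924
Denominator = 1×127 + 13×15.9 + 0.22×121 = 360.3
Vm = 58.7 · log₁₀(5.3408) = 58.7 × (0.7276) = 42.71 mV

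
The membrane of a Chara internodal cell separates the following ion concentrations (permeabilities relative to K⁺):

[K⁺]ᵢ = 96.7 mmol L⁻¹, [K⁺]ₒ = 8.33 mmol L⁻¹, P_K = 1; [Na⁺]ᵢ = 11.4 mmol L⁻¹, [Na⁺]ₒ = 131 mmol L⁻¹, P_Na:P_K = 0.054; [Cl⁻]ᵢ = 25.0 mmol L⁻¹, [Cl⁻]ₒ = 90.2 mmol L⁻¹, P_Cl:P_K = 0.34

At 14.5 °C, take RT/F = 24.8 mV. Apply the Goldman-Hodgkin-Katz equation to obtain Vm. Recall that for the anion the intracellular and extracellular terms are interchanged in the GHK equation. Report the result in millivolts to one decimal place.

Vm = 24.8 · ln[(Σ P·[cation]ₒ + Σ P·[anion]ᵢ) / (Σ P·[cation]ᵢ + Σ P·[anion]ₒ)]
Numerator = 1×8.33 + 0.054×131 + 0.34×25.0 = 23.9
Denominator = 1×96.7 + 0.054×11.4 + 0.34×90.2 = 128
Vm = 24.8 · ln(0.18677) = 24.8 × (-1.6779) = -41.61 mV

-41.6 mV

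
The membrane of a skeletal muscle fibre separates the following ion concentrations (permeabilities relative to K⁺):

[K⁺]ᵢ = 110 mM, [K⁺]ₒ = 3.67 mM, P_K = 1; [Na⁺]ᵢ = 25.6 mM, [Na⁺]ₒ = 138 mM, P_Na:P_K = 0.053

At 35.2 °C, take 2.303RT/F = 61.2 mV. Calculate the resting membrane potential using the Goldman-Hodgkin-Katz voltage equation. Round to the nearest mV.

Vm = 61.2 · log₁₀[(Σ P·[cation]ₒ + Σ P·[anion]ᵢ) / (Σ P·[cation]ᵢ + Σ P·[anion]ₒ)]
Numerator = 1×3.67 + 0.053×138 = 10.98
Denominator = 1×110 + 0.053×25.6 = 111.4
Vm = 61.2 · log₁₀(0.098638) = 61.2 × (-1.0060) = -61.56 mV

-62 mV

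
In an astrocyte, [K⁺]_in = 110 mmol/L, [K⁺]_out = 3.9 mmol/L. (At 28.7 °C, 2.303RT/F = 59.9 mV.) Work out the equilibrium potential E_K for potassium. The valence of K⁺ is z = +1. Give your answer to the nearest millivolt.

E = (59.9/z) · log₁₀([K⁺]_out/[K⁺]_in) with z = +1.
= (59.9/1) · log₁₀(3.9/110) = 59.90 · log₁₀(0.03545)
= 59.90 · (-1.4503) = -86.87 mV

-87 mV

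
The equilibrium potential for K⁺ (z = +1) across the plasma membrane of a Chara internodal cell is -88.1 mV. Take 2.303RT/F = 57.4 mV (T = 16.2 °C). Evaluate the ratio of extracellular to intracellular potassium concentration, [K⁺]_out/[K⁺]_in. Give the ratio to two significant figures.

0.029

log₁₀([out]/[in]) = E·z/(57.4) = -88.1 × 1 / 57.4 = -1.5348
[out]/[in] = 10^(-1.5348) = 0.02918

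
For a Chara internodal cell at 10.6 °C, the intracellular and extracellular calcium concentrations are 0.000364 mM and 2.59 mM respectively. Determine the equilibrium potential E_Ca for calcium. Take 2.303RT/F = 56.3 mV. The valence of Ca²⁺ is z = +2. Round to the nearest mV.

E = (56.3/z) · log₁₀([Ca²⁺]_out/[Ca²⁺]_in) with z = +2.
= (56.3/2) · log₁₀(2.59/0.000364) = 28.15 · log₁₀(7115)
= 28.15 · (3.8522) = 108.44 mV

108 mV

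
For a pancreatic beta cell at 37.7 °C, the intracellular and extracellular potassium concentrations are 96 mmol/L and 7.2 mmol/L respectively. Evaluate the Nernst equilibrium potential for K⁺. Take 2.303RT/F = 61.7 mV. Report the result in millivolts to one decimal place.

-69.4 mV

E = (61.7/z) · log₁₀([K⁺]_out/[K⁺]_in) with z = +1.
= (61.7/1) · log₁₀(7.2/96) = 61.70 · log₁₀(0.075)
= 61.70 · (-1.1249) = -69.41 mV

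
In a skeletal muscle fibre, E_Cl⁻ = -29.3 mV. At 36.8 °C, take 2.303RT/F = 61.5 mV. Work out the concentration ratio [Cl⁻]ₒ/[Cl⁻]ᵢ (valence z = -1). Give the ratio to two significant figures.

3.0

log₁₀([out]/[in]) = E·z/(61.5) = -29.3 × -1 / 61.5 = 0.4764
[out]/[in] = 10^(0.4764) = 2.995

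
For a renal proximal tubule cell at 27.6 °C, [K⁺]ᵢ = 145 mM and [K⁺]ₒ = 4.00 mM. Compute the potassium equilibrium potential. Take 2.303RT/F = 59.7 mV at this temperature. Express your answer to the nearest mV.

-93 mV

E = (59.7/z) · log₁₀([K⁺]_out/[K⁺]_in) with z = +1.
= (59.7/1) · log₁₀(4.00/145) = 59.70 · log₁₀(0.02759)
= 59.70 · (-1.5593) = -93.09 mV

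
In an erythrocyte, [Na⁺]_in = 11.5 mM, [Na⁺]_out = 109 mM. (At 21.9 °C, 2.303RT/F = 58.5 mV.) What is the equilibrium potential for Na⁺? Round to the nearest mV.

57 mV

E = (58.5/z) · log₁₀([Na⁺]_out/[Na⁺]_in) with z = +1.
= (58.5/1) · log₁₀(109/11.5) = 58.50 · log₁₀(9.478)
= 58.50 · (0.9767) = 57.14 mV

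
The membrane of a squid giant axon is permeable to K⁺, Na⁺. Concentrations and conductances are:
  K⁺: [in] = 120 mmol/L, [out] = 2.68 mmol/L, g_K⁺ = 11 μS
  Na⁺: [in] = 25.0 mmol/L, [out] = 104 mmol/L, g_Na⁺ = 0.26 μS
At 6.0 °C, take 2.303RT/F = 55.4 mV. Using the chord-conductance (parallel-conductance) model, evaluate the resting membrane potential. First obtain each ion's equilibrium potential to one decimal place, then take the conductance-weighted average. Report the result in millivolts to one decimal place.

E_K⁺ = (55.4/1)·log₁₀(2.68/120) = -91.5 mV
E_Na⁺ = (55.4/1)·log₁₀(104/25.0) = 34.3 mV
Vm = (Σ gᵢEᵢ)/(Σ gᵢ) = (11·-91.5 + 0.26·34.3) / (11 + 0.26)
= -997.58 / 11.26 = -88.60 mV

-88.6 mV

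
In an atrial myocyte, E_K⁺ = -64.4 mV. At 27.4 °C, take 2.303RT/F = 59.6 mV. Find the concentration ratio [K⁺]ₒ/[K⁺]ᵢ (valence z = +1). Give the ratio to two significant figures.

0.083

log₁₀([out]/[in]) = E·z/(59.6) = -64.4 × 1 / 59.6 = -1.0805
[out]/[in] = 10^(-1.0805) = 0.08307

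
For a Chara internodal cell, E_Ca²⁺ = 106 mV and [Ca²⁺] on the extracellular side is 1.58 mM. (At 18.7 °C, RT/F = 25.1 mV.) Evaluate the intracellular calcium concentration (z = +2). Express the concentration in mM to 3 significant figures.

0.000339 mM

Nernst: E = (25.1/2) · ln([out]/[in]), so ln([out]/[in]) = 106.0 × 2 / 25.1 = 8.4462.
[out]/[in] = e^(8.4462) = 4657.
[in] = 1.58 / 4657 = 0.0003392 mM.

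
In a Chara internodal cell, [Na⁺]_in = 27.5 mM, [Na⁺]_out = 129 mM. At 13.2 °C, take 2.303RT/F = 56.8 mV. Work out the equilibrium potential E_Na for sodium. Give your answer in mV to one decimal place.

E = (56.8/z) · log₁₀([Na⁺]_out/[Na⁺]_in) with z = +1.
= (56.8/1) · log₁₀(129/27.5) = 56.80 · log₁₀(4.691)
= 56.80 · (0.6713) = 38.13 mV

38.1 mV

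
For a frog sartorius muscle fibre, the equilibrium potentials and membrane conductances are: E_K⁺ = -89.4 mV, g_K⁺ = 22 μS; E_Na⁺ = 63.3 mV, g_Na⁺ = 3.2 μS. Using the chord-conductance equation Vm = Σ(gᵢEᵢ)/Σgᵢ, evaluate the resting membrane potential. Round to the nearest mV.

Σ gᵢEᵢ = 22·(-89.4) + 3.2·(63.3) = -1764.24
Σ gᵢ = 22 + 3.2 = 25.2
Vm = -1764.24 / 25.2 = -70.01 mV

-70 mV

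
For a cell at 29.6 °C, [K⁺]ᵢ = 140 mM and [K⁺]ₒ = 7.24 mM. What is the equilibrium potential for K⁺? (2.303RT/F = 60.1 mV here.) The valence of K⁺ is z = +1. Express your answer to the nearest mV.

-77 mV

E = (60.1/z) · log₁₀([K⁺]_out/[K⁺]_in) with z = +1.
= (60.1/1) · log₁₀(7.24/140) = 60.10 · log₁₀(0.05171)
= 60.10 · (-1.2864) = -77.31 mV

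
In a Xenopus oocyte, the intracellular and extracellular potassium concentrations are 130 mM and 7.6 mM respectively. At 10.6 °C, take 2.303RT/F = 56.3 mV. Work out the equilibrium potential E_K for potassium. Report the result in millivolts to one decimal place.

E = (56.3/z) · log₁₀([K⁺]_out/[K⁺]_in) with z = +1.
= (56.3/1) · log₁₀(7.6/130) = 56.30 · log₁₀(0.05846)
= 56.30 · (-1.2331) = -69.43 mV

-69.4 mV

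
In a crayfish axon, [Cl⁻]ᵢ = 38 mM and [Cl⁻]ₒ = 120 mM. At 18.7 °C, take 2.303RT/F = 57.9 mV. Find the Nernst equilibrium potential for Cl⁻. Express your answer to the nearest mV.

E = (57.9/z) · log₁₀([Cl⁻]_out/[Cl⁻]_in) with z = -1.
For an anion, dividing by z = -1 reverses the sign.
= (57.9/-1) · log₁₀(120/38) = -57.90 · log₁₀(3.158)
= -57.90 · (0.4994) = -28.92 mV

-29 mV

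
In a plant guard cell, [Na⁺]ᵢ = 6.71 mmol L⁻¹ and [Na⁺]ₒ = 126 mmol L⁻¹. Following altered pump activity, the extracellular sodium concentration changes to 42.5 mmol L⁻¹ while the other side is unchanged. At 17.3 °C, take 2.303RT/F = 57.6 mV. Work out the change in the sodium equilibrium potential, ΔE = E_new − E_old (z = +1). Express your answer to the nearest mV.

E_old = (57.6/1)·log₁₀(126/6.71) = 73.36 mV
E_new = (57.6/1)·log₁₀(42.5/6.71) = 46.18 mV
ΔE = 46.18 − (73.36) = -27.19 mV

-27 mV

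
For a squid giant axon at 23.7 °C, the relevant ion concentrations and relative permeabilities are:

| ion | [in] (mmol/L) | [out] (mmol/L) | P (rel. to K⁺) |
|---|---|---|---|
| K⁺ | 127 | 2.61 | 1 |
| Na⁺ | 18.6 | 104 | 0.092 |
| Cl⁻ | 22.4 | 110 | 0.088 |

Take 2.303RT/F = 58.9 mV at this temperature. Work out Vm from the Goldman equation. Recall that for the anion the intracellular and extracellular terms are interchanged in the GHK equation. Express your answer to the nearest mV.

Vm = 58.9 · log₁₀[(Σ P·[cation]ₒ + Σ P·[anion]ᵢ) / (Σ P·[cation]ᵢ + Σ P·[anion]ₒ)]
Numerator = 1×2.61 + 0.092×104 + 0.088×22.4 = 14.15
Denominator = 1×127 + 0.092×18.6 + 0.088×110 = 138.4
Vm = 58.9 · log₁₀(0.10224) = 58.9 × (-0.9904) = -58.33 mV

-58 mV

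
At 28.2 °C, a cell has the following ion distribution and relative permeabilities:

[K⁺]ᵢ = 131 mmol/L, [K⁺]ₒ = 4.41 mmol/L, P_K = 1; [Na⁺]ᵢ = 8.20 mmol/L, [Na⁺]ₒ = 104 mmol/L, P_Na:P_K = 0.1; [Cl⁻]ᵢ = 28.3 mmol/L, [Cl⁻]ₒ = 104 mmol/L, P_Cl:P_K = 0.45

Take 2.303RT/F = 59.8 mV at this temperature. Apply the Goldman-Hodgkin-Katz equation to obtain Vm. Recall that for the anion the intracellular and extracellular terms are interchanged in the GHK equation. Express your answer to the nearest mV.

-49 mV

Vm = 59.8 · log₁₀[(Σ P·[cation]ₒ + Σ P·[anion]ᵢ) / (Σ P·[cation]ᵢ + Σ P·[anion]ₒ)]
Numerator = 1×4.41 + 0.1×104 + 0.45×28.3 = 27.55
Denominator = 1×131 + 0.1×8.20 + 0.45×104 = 178.6
Vm = 59.8 · log₁₀(0.15421) = 59.8 × (-0.8119) = -48.55 mV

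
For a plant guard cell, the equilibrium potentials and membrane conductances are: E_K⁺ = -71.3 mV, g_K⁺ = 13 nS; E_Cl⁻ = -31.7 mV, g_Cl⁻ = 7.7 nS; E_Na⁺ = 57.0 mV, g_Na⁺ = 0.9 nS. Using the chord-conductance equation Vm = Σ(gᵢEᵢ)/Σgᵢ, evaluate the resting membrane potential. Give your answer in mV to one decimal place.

-51.8 mV

Σ gᵢEᵢ = 13·(-71.3) + 7.7·(-31.7) + 0.9·(57.0) = -1119.69
Σ gᵢ = 13 + 7.7 + 0.9 = 21.6
Vm = -1119.69 / 21.6 = -51.84 mV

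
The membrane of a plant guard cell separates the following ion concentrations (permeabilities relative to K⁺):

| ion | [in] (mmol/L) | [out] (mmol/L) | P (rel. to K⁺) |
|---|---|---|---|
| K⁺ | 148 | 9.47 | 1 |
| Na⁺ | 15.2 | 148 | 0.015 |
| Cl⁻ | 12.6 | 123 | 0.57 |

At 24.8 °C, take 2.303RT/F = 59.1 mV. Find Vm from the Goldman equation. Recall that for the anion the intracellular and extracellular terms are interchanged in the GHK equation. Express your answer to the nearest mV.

-63 mV

Vm = 59.1 · log₁₀[(Σ P·[cation]ₒ + Σ P·[anion]ᵢ) / (Σ P·[cation]ᵢ + Σ P·[anion]ₒ)]
Numerator = 1×9.47 + 0.015×148 + 0.57×12.6 = 18.87
Denominator = 1×148 + 0.015×15.2 + 0.57×123 = 218.3
Vm = 59.1 · log₁₀(0.086435) = 59.1 × (-1.0633) = -62.84 mV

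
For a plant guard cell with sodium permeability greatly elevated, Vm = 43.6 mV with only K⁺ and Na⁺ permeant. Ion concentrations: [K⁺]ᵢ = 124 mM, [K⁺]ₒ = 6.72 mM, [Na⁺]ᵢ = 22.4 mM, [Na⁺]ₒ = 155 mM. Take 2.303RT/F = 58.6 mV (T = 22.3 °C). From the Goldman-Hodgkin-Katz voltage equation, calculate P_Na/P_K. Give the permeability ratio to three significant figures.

22.1

Let α = P_Na/P_K. GHK: Vm = 58.6·log₁₀[(Kₒ + α·Naₒ)/(Kᵢ + α·Naᵢ)].
10^(Vm/58.6) = 10^(43.6/58.6) = 5.5466
So 5.5466·(Kᵢ + α·Naᵢ) = Kₒ + α·Naₒ → α = (5.5466·124.0 − 6.72) / (155.0 − 5.5466·22.4)
α = (687.8 − 6.72) / (155.0 − 124.2) = 681.1/30.76 = 22.14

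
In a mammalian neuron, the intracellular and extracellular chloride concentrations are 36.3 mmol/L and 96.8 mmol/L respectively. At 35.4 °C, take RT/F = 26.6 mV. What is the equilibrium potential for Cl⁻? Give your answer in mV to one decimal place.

E = (26.6/z) · ln([Cl⁻]_out/[Cl⁻]_in) with z = -1.
For an anion, dividing by z = -1 reverses the sign.
= (26.6/-1) · ln(96.8/36.3) = -26.60 · ln(2.667)
= -26.60 · (0.9808) = -26.09 mV

-26.1 mV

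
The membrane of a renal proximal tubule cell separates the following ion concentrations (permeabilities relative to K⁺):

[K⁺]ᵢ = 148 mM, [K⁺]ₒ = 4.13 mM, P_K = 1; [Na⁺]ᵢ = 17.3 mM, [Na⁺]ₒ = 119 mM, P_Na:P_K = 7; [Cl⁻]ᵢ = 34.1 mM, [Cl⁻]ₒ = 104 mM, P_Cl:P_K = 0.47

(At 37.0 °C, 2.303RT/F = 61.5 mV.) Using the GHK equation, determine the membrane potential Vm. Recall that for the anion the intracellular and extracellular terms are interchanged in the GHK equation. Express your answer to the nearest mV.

26 mV

Vm = 61.5 · log₁₀[(Σ P·[cation]ₒ + Σ P·[anion]ᵢ) / (Σ P·[cation]ᵢ + Σ P·[anion]ₒ)]
Numerator = 1×4.13 + 7×119 + 0.47×34.1 = 853.2
Denominator = 1×148 + 7×17.3 + 0.47×104 = 318
Vm = 61.5 · log₁₀(2.6831) = 61.5 × (0.4286) = 26.36 mV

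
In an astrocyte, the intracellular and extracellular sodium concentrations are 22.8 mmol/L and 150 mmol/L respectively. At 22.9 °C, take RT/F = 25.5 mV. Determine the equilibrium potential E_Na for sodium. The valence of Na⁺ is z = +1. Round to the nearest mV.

48 mV

E = (25.5/z) · ln([Na⁺]_out/[Na⁺]_in) with z = +1.
= (25.5/1) · ln(150/22.8) = 25.50 · ln(6.579)
= 25.50 · (1.8839) = 48.04 mV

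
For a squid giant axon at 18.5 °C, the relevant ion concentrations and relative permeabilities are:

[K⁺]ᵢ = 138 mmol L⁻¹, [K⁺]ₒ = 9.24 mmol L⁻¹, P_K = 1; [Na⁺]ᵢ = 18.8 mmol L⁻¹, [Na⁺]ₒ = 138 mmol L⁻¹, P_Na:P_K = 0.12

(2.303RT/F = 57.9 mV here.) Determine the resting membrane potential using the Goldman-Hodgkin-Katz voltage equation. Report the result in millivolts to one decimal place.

-42.6 mV

Vm = 57.9 · log₁₀[(Σ P·[cation]ₒ + Σ P·[anion]ᵢ) / (Σ P·[cation]ᵢ + Σ P·[anion]ₒ)]
Numerator = 1×9.24 + 0.12×138 = 25.8
Denominator = 1×138 + 0.12×18.8 = 140.3
Vm = 57.9 · log₁₀(0.18395) = 57.9 × (-0.7353) = -42.57 mV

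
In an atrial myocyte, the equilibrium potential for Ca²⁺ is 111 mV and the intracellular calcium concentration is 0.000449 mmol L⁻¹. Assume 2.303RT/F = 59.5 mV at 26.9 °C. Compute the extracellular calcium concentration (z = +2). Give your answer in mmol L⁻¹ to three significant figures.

Nernst: E = (59.5/2) · log₁₀([out]/[in]), so log₁₀([out]/[in]) = 111.0 × 2 / 59.5 = 3.7311.
[out]/[in] = 10^(3.7311) = 5384.
[out] = 5384 × 0.000449 = 2.417 mmol L⁻¹.

2.42 mmol L⁻¹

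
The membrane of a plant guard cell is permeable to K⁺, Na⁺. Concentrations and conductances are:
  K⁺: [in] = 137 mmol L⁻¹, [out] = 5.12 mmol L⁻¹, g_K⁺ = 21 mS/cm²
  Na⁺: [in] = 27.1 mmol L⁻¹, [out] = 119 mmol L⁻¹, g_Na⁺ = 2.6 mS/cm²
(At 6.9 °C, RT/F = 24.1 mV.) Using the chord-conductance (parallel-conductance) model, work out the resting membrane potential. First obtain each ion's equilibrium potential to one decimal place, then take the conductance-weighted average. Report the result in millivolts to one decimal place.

E_K⁺ = (24.1/1)·ln(5.12/137) = -79.2 mV
E_Na⁺ = (24.1/1)·ln(119/27.1) = 35.7 mV
Vm = (Σ gᵢEᵢ)/(Σ gᵢ) = (21·-79.2 + 2.6·35.7) / (21 + 2.6)
= -1570.38 / 23.6 = -66.54 mV

-66.5 mV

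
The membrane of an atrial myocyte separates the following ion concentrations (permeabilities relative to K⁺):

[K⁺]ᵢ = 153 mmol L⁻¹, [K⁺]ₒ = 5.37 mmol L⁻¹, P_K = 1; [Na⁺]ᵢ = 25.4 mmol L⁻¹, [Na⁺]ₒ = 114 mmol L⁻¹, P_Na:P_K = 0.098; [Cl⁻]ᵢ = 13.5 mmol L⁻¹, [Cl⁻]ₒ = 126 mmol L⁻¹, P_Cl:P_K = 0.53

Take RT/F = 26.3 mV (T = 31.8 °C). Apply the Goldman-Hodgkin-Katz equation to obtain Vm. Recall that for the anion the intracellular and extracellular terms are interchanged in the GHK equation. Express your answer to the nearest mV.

-59 mV

Vm = 26.3 · ln[(Σ P·[cation]ₒ + Σ P·[anion]ᵢ) / (Σ P·[cation]ᵢ + Σ P·[anion]ₒ)]
Numerator = 1×5.37 + 0.098×114 + 0.53×13.5 = 23.7
Denominator = 1×153 + 0.098×25.4 + 0.53×126 = 222.3
Vm = 26.3 · ln(0.10661) = 26.3 × (-2.2385) = -58.87 mV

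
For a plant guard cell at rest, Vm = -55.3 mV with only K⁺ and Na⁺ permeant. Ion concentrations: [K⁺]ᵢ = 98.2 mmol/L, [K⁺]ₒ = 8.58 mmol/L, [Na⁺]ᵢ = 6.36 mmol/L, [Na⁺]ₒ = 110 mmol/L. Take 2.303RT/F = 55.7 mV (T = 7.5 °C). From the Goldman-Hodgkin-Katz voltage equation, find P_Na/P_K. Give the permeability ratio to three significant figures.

Let α = P_Na/P_K. GHK: Vm = 55.7·log₁₀[(Kₒ + α·Naₒ)/(Kᵢ + α·Naᵢ)].
10^(Vm/55.7) = 10^(-55.3/55.7) = 0.10167
So 0.10167·(Kᵢ + α·Naᵢ) = Kₒ + α·Naₒ → α = (0.10167·98.2 − 8.58) / (110.0 − 0.10167·6.36)
α = (9.984 − 8.58) / (110.0 − 0.6466) = 1.404/109.4 = 0.01284

0.0128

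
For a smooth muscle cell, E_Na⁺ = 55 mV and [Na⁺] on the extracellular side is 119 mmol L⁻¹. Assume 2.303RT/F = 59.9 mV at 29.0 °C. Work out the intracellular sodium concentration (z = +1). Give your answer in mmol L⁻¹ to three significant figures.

14.4 mmol L⁻¹

Nernst: E = (59.9/1) · log₁₀([out]/[in]), so log₁₀([out]/[in]) = 55.0 × 1 / 59.9 = 0.9182.
[out]/[in] = 10^(0.9182) = 8.283.
[in] = 119 / 8.283 = 14.37 mmol L⁻¹.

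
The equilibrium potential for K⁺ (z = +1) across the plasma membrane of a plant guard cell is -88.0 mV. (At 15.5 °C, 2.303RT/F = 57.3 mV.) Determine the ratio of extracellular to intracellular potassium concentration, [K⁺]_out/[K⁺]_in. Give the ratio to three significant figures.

log₁₀([out]/[in]) = E·z/(57.3) = -88.0 × 1 / 57.3 = -1.5358
[out]/[in] = 10^(-1.5358) = 0.02912

0.0291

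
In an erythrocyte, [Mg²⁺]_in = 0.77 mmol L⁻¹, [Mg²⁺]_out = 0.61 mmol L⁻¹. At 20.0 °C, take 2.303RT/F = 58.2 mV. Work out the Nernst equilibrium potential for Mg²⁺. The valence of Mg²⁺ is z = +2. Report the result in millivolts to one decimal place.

E = (58.2/z) · log₁₀([Mg²⁺]_out/[Mg²⁺]_in) with z = +2.
= (58.2/2) · log₁₀(0.61/0.77) = 29.10 · log₁₀(0.7922)
= 29.10 · (-0.1012) = -2.94 mV

-2.9 mV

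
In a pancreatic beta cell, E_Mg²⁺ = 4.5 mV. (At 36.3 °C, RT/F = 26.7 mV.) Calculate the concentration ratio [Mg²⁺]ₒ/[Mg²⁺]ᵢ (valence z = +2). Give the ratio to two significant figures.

ln([out]/[in]) = E·z/(26.7) = 4.5 × 2 / 26.7 = 0.3371
[out]/[in] = e^(0.3371) = 1.401

1.4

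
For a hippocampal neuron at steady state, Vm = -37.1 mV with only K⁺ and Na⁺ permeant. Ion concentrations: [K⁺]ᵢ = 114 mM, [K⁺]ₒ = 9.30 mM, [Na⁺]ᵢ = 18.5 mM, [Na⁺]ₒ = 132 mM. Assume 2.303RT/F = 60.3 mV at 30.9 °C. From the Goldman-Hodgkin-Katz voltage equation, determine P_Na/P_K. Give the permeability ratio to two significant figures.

Let α = P_Na/P_K. GHK: Vm = 60.3·log₁₀[(Kₒ + α·Naₒ)/(Kᵢ + α·Naᵢ)].
10^(Vm/60.3) = 10^(-37.1/60.3) = 0.24252
So 0.24252·(Kᵢ + α·Naᵢ) = Kₒ + α·Naₒ → α = (0.24252·114.0 − 9.3) / (132.0 − 0.24252·18.5)
α = (27.65 − 9.3) / (132.0 − 4.487) = 18.35/127.5 = 0.1439

0.14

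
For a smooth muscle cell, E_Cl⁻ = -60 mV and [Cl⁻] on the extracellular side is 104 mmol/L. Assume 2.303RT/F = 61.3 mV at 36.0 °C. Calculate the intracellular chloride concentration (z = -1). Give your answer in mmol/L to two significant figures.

Nernst: E = (61.3/-1) · log₁₀([out]/[in]), so log₁₀([out]/[in]) = -60.0 × -1 / 61.3 = 0.9788.
[out]/[in] = 10^(0.9788) = 9.523.
[in] = 104 / 9.523 = 10.92 mmol/L.

11 mmol/L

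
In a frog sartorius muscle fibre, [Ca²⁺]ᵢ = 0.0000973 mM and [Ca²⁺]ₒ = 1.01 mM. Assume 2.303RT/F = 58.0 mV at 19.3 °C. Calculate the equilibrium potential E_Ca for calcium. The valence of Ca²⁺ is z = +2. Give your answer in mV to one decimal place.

E = (58.0/z) · log₁₀([Ca²⁺]_out/[Ca²⁺]_in) with z = +2.
= (58.0/2) · log₁₀(1.01/0.0000973) = 29.00 · log₁₀(1.038e+04)
= 29.00 · (4.0162) = 116.47 mV

116.5 mV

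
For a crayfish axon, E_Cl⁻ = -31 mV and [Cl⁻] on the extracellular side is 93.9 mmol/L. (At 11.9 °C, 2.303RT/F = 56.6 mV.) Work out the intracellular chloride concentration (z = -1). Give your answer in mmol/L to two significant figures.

27 mmol/L

Nernst: E = (56.6/-1) · log₁₀([out]/[in]), so log₁₀([out]/[in]) = -31.0 × -1 / 56.6 = 0.5477.
[out]/[in] = 10^(0.5477) = 3.529.
[in] = 93.9 / 3.529 = 26.6 mmol/L.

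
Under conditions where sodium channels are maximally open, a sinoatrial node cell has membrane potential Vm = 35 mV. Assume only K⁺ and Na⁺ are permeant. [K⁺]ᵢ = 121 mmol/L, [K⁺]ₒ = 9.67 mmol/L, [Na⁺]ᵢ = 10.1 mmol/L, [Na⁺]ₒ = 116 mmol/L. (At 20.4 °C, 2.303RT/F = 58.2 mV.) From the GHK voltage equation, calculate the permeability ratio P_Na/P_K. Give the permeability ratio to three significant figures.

Let α = P_Na/P_K. GHK: Vm = 58.2·log₁₀[(Kₒ + α·Naₒ)/(Kᵢ + α·Naᵢ)].
10^(Vm/58.2) = 10^(35.0/58.2) = 3.9937
So 3.9937·(Kᵢ + α·Naᵢ) = Kₒ + α·Naₒ → α = (3.9937·121.0 − 9.67) / (116.0 − 3.9937·10.1)
α = (483.2 − 9.67) / (116.0 − 40.34) = 473.6/75.66 = 6.259

6.26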